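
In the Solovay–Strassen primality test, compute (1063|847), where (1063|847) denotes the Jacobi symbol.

-1

Reduce the numerator: 1063 ≡ 216 (mod 847), so (1063|847) = (216|847).
Factor out 2: 216 = 2^3·27. Since 847 ≡ 7 (mod 8), (2|847) = +1, and (2|847)^3 = +1. Now have (27|847).
Both 27 ≡ 3 and 847 ≡ 3 (mod 4), so reciprocity gives (27|847) = -(847|27). Reduce: 847 ≡ 10 (mod 27). Now have -(10|27).
Factor out 2: 10 = 2·5. Since 27 ≡ 3 (mod 8), (2|27) = -1. Now have (5|27).
5 ≡ 1 (mod 4), so quadratic reciprocity gives (5|27) = (27|5). Reduce: 27 ≡ 2 (mod 5). Now have (2|5).
Factor out 2: 2 = 2. Since 5 ≡ 5 (mod 8), (2|5) = -1. Now have -(1|5).
(1|5) = 1. Collecting the sign factors: -1.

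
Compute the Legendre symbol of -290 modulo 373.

1

Reduce the numerator: -290 ≡ 83 (mod 373), so (-290 / 373) = (83 / 373).
373 ≡ 1 (mod 4), so quadratic reciprocity gives (83 / 373) = (373 / 83). Reduce: 373 ≡ 41 (mod 83). Now have (41 / 83).
41 ≡ 1 (mod 4), so quadratic reciprocity gives (41 / 83) = (83 / 41). Reduce: 83 ≡ 1 (mod 41). Now have (1 / 41).
(1 / 41) = 1. Collecting the sign factors: 1.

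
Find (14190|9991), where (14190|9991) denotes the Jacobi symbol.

-1

(14190|9991)
  = (4199|9991)    [14190 ≡ 4199 mod 9991]
  = -(9991|4199)    [QR: both ≡ 3 mod 4, sign flips]
  = -(1593|4199)    [9991 ≡ 1593 mod 4199]
  = -(4199|1593)    [QR: 1593 ≡ 1 mod 4, sign kept]
  = -(1013|1593)    [4199 ≡ 1013 mod 1593]
  = -(1593|1013)    [QR: 1013 ≡ 1 mod 4, sign kept]
  = -(580|1013)    [1593 ≡ 580 mod 1013]
  = -(145|1013)    [1013 ≡ 5 mod 8 ⇒ (2|1013)^2 = +1]
  = -(1013|145)    [QR: 145 ≡ 1 mod 4, sign kept]
  = -(143|145)    [1013 ≡ 143 mod 145]
  = -(145|143)    [QR: 145 ≡ 1 mod 4, sign kept]
  = -(2|143)    [145 ≡ 2 mod 143]
  = -(1|143)    [143 ≡ 7 mod 8 ⇒ (2|143) = +1]
  = -1    [(1|143) = 1]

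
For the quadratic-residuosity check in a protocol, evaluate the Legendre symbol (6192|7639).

(6192|7639)
  = (387|7639)    [7639 ≡ 7 mod 8 ⇒ (2|7639)^4 = +1]
  = -(7639|387)    [QR: both ≡ 3 mod 4, sign flips]
  = -(286|387)    [7639 ≡ 286 mod 387]
  = (143|387)    [387 ≡ 3 mod 8 ⇒ (2|387) = -1]
  = -(387|143)    [QR: both ≡ 3 mod 4, sign flips]
  = -(101|143)    [387 ≡ 101 mod 143]
  = -(143|101)    [QR: 101 ≡ 1 mod 4, sign kept]
  = -(42|101)    [143 ≡ 42 mod 101]
  = (21|101)    [101 ≡ 5 mod 8 ⇒ (2|101) = -1]
  = (101|21)    [QR: 21 ≡ 1 mod 4, sign kept]
  = (17|21)    [101 ≡ 17 mod 21]
  = (21|17)    [QR: 17 ≡ 1 mod 4, sign kept]
  = (4|17)    [21 ≡ 4 mod 17]
  = (1|17)    [17 ≡ 1 mod 8 ⇒ (2|17)^2 = +1]
  = 1    [(1|17) = 1]

1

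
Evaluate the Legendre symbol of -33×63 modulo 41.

-1

By multiplicativity, (-33·63|41) = (-33|41)·(63|41).
First factor (-33|41):
Reduce the numerator: -33 ≡ 8 (mod 41), so (-33|41) = (8|41).
Factor out 2: 8 = 2^3. Since 41 ≡ 1 (mod 8), (2|41) = +1, and (2|41)^3 = +1. Now have (1|41).
(1|41) = 1. Collecting the sign factors: 1.
Second factor (63|41):
Reduce the numerator: 63 ≡ 22 (mod 41), so (63|41) = (22|41).
Factor out 2: 22 = 2·11. Since 41 ≡ 1 (mod 8), (2|41) = +1. Now have (11|41).
41 ≡ 1 (mod 4), so quadratic reciprocity gives (11|41) = (41|11). Reduce: 41 ≡ 8 (mod 11). Now have (8|11).
Factor out 2: 8 = 2^3. Since 11 ≡ 3 (mod 8), (2|11) = -1, and (2|11)^3 = -1. Now have -(1|11).
(1|11) = 1. Collecting the sign factors: -1.
Product: (1)·(-1) = -1.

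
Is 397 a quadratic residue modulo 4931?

(397/4931)
  = (4931/397)    [QR: 397 ≡ 1 mod 4, sign kept]
  = (167/397)    [4931 ≡ 167 mod 397]
  = (397/167)    [QR: 397 ≡ 1 mod 4, sign kept]
  = (63/167)    [397 ≡ 63 mod 167]
  = -(167/63)    [QR: both ≡ 3 mod 4, sign flips]
  = -(41/63)    [167 ≡ 41 mod 63]
  = -(63/41)    [QR: 41 ≡ 1 mod 4, sign kept]
  = -(22/41)    [63 ≡ 22 mod 41]
  = -(11/41)    [41 ≡ 1 mod 8 ⇒ (2/41) = +1]
  = -(41/11)    [QR: 41 ≡ 1 mod 4, sign kept]
  = -(8/11)    [41 ≡ 8 mod 11]
  = (1/11)    [11 ≡ 3 mod 8 ⇒ (2/11)^3 = -1]
  = 1    [(1/11) = 1]
The Legendre symbol is 1, so x^2 ≡ 397 (mod 4931) has solution.

yes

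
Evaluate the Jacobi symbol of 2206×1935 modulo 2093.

-1

By multiplicativity, (2206·1935|2093) = (2206|2093)·(1935|2093).
First factor (2206|2093):
(2206|2093)
  = (113|2093)    [2206 ≡ 113 mod 2093]
  = (2093|113)    [QR: 113 ≡ 1 mod 4, sign kept]
  = (59|113)    [2093 ≡ 59 mod 113]
  = (113|59)    [QR: 113 ≡ 1 mod 4, sign kept]
  = (54|59)    [113 ≡ 54 mod 59]
  = -(27|59)    [59 ≡ 3 mod 8 ⇒ (2|59) = -1]
  = (59|27)    [QR: both ≡ 3 mod 4, sign flips]
  = (5|27)    [59 ≡ 5 mod 27]
  = (27|5)    [QR: 5 ≡ 1 mod 4, sign kept]
  = (2|5)    [27 ≡ 2 mod 5]
  = -(1|5)    [5 ≡ 5 mod 8 ⇒ (2|5) = -1]
  = -1    [(1|5) = 1]
Second factor (1935|2093):
(1935|2093)
  = (2093|1935)    [QR: 2093 ≡ 1 mod 4, sign kept]
  = (158|1935)    [2093 ≡ 158 mod 1935]
  = (79|1935)    [1935 ≡ 7 mod 8 ⇒ (2|1935) = +1]
  = -(1935|79)    [QR: both ≡ 3 mod 4, sign flips]
  = -(39|79)    [1935 ≡ 39 mod 79]
  = (79|39)    [QR: both ≡ 3 mod 4, sign flips]
  = (1|39)    [79 ≡ 1 mod 39]
  = 1    [(1|39) = 1]
Product: (-1)·(1) = -1.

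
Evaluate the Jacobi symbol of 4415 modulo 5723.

Both 4415 ≡ 3 and 5723 ≡ 3 (mod 4), so reciprocity gives (4415 / 5723) = -(5723 / 4415). Reduce: 5723 ≡ 1308 (mod 4415). Now have -(1308 / 4415).
Factor out 2: 1308 = 2^2·327. Since 4415 ≡ 7 (mod 8), (2 / 4415) = +1, and (2 / 4415)^2 = +1. Now have -(327 / 4415).
Both 327 ≡ 3 and 4415 ≡ 3 (mod 4), so reciprocity gives (327 / 4415) = -(4415 / 327). Reduce: 4415 ≡ 164 (mod 327). Now have (164 / 327).
Factor out 2: 164 = 2^2·41. Since 327 ≡ 7 (mod 8), (2 / 327) = +1, and (2 / 327)^2 = +1. Now have (41 / 327).
41 ≡ 1 (mod 4), so quadratic reciprocity gives (41 / 327) = (327 / 41). Reduce: 327 ≡ 40 (mod 41). Now have (40 / 41).
Factor out 2: 40 = 2^3·5. Since 41 ≡ 1 (mod 8), (2 / 41) = +1, and (2 / 41)^3 = +1. Now have (5 / 41).
5 ≡ 1 (mod 4), so quadratic reciprocity gives (5 / 41) = (41 / 5). Reduce: 41 ≡ 1 (mod 5). Now have (1 / 5).
(1 / 5) = 1. Collecting the sign factors: 1.

1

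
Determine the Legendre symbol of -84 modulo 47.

Reduce the numerator: -84 ≡ 10 (mod 47), so (-84 / 47) = (10 / 47).
Factor out 2: 10 = 2·5. Since 47 ≡ 7 (mod 8), (2 / 47) = +1. Now have (5 / 47).
5 ≡ 1 (mod 4), so quadratic reciprocity gives (5 / 47) = (47 / 5). Reduce: 47 ≡ 2 (mod 5). Now have (2 / 5).
Factor out 2: 2 = 2. Since 5 ≡ 5 (mod 8), (2 / 5) = -1. Now have -(1 / 5).
(1 / 5) = 1. Collecting the sign factors: -1.

-1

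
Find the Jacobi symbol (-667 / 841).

0

Pull out -1: (-667 / 841) = (-1 / 841)·(667 / 841). Since 841 ≡ 1 (mod 4), (-1 / 841) = +1. Now have (667 / 841).
841 ≡ 1 (mod 4), so quadratic reciprocity gives (667 / 841) = (841 / 667). Reduce: 841 ≡ 174 (mod 667). Now have (174 / 667).
Factor out 2: 174 = 2·87. Since 667 ≡ 3 (mod 8), (2 / 667) = -1. Now have -(87 / 667).
Both 87 ≡ 3 and 667 ≡ 3 (mod 4), so reciprocity gives (87 / 667) = -(667 / 87). Reduce: 667 ≡ 58 (mod 87). Now have (58 / 87).
Factor out 2: 58 = 2·29. Since 87 ≡ 7 (mod 8), (2 / 87) = +1. Now have (29 / 87).
29 ≡ 1 (mod 4), so quadratic reciprocity gives (29 / 87) = (87 / 29). Reduce: 87 ≡ 0 (mod 29). Now have (0 / 29).
The numerator is now 0 with denominator 29 > 1: the symbol is 0.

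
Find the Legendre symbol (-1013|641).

1

Reduce the numerator: -1013 ≡ 269 (mod 641), so (-1013|641) = (269|641).
269 ≡ 1 (mod 4), so quadratic reciprocity gives (269|641) = (641|269). Reduce: 641 ≡ 103 (mod 269). Now have (103|269).
269 ≡ 1 (mod 4), so quadratic reciprocity gives (103|269) = (269|103). Reduce: 269 ≡ 63 (mod 103). Now have (63|103).
Both 63 ≡ 3 and 103 ≡ 3 (mod 4), so reciprocity gives (63|103) = -(103|63). Reduce: 103 ≡ 40 (mod 63). Now have -(40|63).
Factor out 2: 40 = 2^3·5. Since 63 ≡ 7 (mod 8), (2|63) = +1, and (2|63)^3 = +1. Now have -(5|63).
5 ≡ 1 (mod 4), so quadratic reciprocity gives (5|63) = (63|5). Reduce: 63 ≡ 3 (mod 5). Now have -(3|5).
5 ≡ 1 (mod 4), so quadratic reciprocity gives (3|5) = (5|3). Reduce: 5 ≡ 2 (mod 3). Now have -(2|3).
Factor out 2: 2 = 2. Since 3 ≡ 3 (mod 8), (2|3) = -1. Now have (1|3).
(1|3) = 1. Collecting the sign factors: 1.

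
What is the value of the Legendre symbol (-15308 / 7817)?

1

Pull out -1: (-15308 / 7817) = (-1 / 7817)·(15308 / 7817). Since 7817 ≡ 1 (mod 4), (-1 / 7817) = +1. Now have (15308 / 7817).
Reduce the numerator: 15308 ≡ 7491 (mod 7817), so (15308 / 7817) = (7491 / 7817).
7817 ≡ 1 (mod 4), so quadratic reciprocity gives (7491 / 7817) = (7817 / 7491). Reduce: 7817 ≡ 326 (mod 7491). Now have (326 / 7491).
Factor out 2: 326 = 2·163. Since 7491 ≡ 3 (mod 8), (2 / 7491) = -1. Now have -(163 / 7491).
Both 163 ≡ 3 and 7491 ≡ 3 (mod 4), so reciprocity gives (163 / 7491) = -(7491 / 163). Reduce: 7491 ≡ 156 (mod 163). Now have (156 / 163).
Factor out 2: 156 = 2^2·39. Since 163 ≡ 3 (mod 8), (2 / 163) = -1, and (2 / 163)^2 = +1. Now have (39 / 163).
Both 39 ≡ 3 and 163 ≡ 3 (mod 4), so reciprocity gives (39 / 163) = -(163 / 39). Reduce: 163 ≡ 7 (mod 39). Now have -(7 / 39).
Both 7 ≡ 3 and 39 ≡ 3 (mod 4), so reciprocity gives (7 / 39) = -(39 / 7). Reduce: 39 ≡ 4 (mod 7). Now have (4 / 7).
Factor out 2: 4 = 2^2. Since 7 ≡ 7 (mod 8), (2 / 7) = +1, and (2 / 7)^2 = +1. Now have (1 / 7).
(1 / 7) = 1. Collecting the sign factors: 1.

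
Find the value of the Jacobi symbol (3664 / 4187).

Factor out 2: 3664 = 2^4·229. Since 4187 ≡ 3 (mod 8), (2 / 4187) = -1, and (2 / 4187)^4 = +1. Now have (229 / 4187).
229 ≡ 1 (mod 4), so quadratic reciprocity gives (229 / 4187) = (4187 / 229). Reduce: 4187 ≡ 65 (mod 229). Now have (65 / 229).
65 ≡ 1 (mod 4), so quadratic reciprocity gives (65 / 229) = (229 / 65). Reduce: 229 ≡ 34 (mod 65). Now have (34 / 65).
Factor out 2: 34 = 2·17. Since 65 ≡ 1 (mod 8), (2 / 65) = +1. Now have (17 / 65).
17 ≡ 1 (mod 4), so quadratic reciprocity gives (17 / 65) = (65 / 17). Reduce: 65 ≡ 14 (mod 17). Now have (14 / 17).
Factor out 2: 14 = 2·7. Since 17 ≡ 1 (mod 8), (2 / 17) = +1. Now have (7 / 17).
17 ≡ 1 (mod 4), so quadratic reciprocity gives (7 / 17) = (17 / 7). Reduce: 17 ≡ 3 (mod 7). Now have (3 / 7).
Both 3 ≡ 3 and 7 ≡ 3 (mod 4), so reciprocity gives (3 / 7) = -(7 / 3). Reduce: 7 ≡ 1 (mod 3). Now have -(1 / 3).
(1 / 3) = 1. Collecting the sign factors: -1.

-1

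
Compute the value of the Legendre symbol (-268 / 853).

1

(-268 / 853)
  = (268 / 853)    [853 ≡ 1 mod 4 ⇒ (-1 / 853) = +1]
  = (67 / 853)    [853 ≡ 5 mod 8 ⇒ (2 / 853)^2 = +1]
  = (853 / 67)    [QR: 853 ≡ 1 mod 4, sign kept]
  = (49 / 67)    [853 ≡ 49 mod 67]
  = (67 / 49)    [QR: 49 ≡ 1 mod 4, sign kept]
  = (18 / 49)    [67 ≡ 18 mod 49]
  = (9 / 49)    [49 ≡ 1 mod 8 ⇒ (2 / 49) = +1]
  = (49 / 9)    [QR: 9 ≡ 1 mod 4, sign kept]
  = (4 / 9)    [49 ≡ 4 mod 9]
  = (1 / 9)    [9 ≡ 1 mod 8 ⇒ (2 / 9)^2 = +1]
  = 1    [(1 / 9) = 1]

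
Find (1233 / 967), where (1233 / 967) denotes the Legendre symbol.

1

Reduce the numerator: 1233 ≡ 266 (mod 967), so (1233 / 967) = (266 / 967).
Factor out 2: 266 = 2·133. Since 967 ≡ 7 (mod 8), (2 / 967) = +1. Now have (133 / 967).
133 ≡ 1 (mod 4), so quadratic reciprocity gives (133 / 967) = (967 / 133). Reduce: 967 ≡ 36 (mod 133). Now have (36 / 133).
Factor out 2: 36 = 2^2·9. Since 133 ≡ 5 (mod 8), (2 / 133) = -1, and (2 / 133)^2 = +1. Now have (9 / 133).
9 ≡ 1 (mod 4), so quadratic reciprocity gives (9 / 133) = (133 / 9). Reduce: 133 ≡ 7 (mod 9). Now have (7 / 9).
9 ≡ 1 (mod 4), so quadratic reciprocity gives (7 / 9) = (9 / 7). Reduce: 9 ≡ 2 (mod 7). Now have (2 / 7).
Factor out 2: 2 = 2. Since 7 ≡ 7 (mod 8), (2 / 7) = +1. Now have (1 / 7).
(1 / 7) = 1. Collecting the sign factors: 1.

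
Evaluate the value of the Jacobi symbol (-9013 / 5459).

1

Pull out -1: (-9013 / 5459) = (-1 / 5459)·(9013 / 5459). Since 5459 ≡ 3 (mod 4), (-1 / 5459) = -1. Now have -(9013 / 5459).
Reduce the numerator: 9013 ≡ 3554 (mod 5459), so (9013 / 5459) = (3554 / 5459).
Factor out 2: 3554 = 2·1777. Since 5459 ≡ 3 (mod 8), (2 / 5459) = -1. Now have (1777 / 5459).
1777 ≡ 1 (mod 4), so quadratic reciprocity gives (1777 / 5459) = (5459 / 1777). Reduce: 5459 ≡ 128 (mod 1777). Now have (128 / 1777).
Factor out 2: 128 = 2^7. Since 1777 ≡ 1 (mod 8), (2 / 1777) = +1, and (2 / 1777)^7 = +1. Now have (1 / 1777).
(1 / 1777) = 1. Collecting the sign factors: 1.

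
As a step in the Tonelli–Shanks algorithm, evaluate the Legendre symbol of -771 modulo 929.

-1

(-771/929)
  = (158/929)    [-771 ≡ 158 mod 929]
  = (79/929)    [929 ≡ 1 mod 8 ⇒ (2/929) = +1]
  = (929/79)    [QR: 929 ≡ 1 mod 4, sign kept]
  = (60/79)    [929 ≡ 60 mod 79]
  = (15/79)    [79 ≡ 7 mod 8 ⇒ (2/79)^2 = +1]
  = -(79/15)    [QR: both ≡ 3 mod 4, sign flips]
  = -(4/15)    [79 ≡ 4 mod 15]
  = -(1/15)    [15 ≡ 7 mod 8 ⇒ (2/15)^2 = +1]
  = -1    [(1/15) = 1]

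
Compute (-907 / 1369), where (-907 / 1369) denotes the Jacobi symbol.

Pull out -1: (-907 / 1369) = (-1 / 1369)·(907 / 1369). Since 1369 ≡ 1 (mod 4), (-1 / 1369) = +1. Now have (907 / 1369).
1369 ≡ 1 (mod 4), so quadratic reciprocity gives (907 / 1369) = (1369 / 907). Reduce: 1369 ≡ 462 (mod 907). Now have (462 / 907).
Factor out 2: 462 = 2·231. Since 907 ≡ 3 (mod 8), (2 / 907) = -1. Now have -(231 / 907).
Both 231 ≡ 3 and 907 ≡ 3 (mod 4), so reciprocity gives (231 / 907) = -(907 / 231). Reduce: 907 ≡ 214 (mod 231). Now have (214 / 231).
Factor out 2: 214 = 2·107. Since 231 ≡ 7 (mod 8), (2 / 231) = +1. Now have (107 / 231).
Both 107 ≡ 3 and 231 ≡ 3 (mod 4), so reciprocity gives (107 / 231) = -(231 / 107). Reduce: 231 ≡ 17 (mod 107). Now have -(17 / 107).
17 ≡ 1 (mod 4), so quadratic reciprocity gives (17 / 107) = (107 / 17). Reduce: 107 ≡ 5 (mod 17). Now have -(5 / 17).
5 ≡ 1 (mod 4), so quadratic reciprocity gives (5 / 17) = (17 / 5). Reduce: 17 ≡ 2 (mod 5). Now have -(2 / 5).
Factor out 2: 2 = 2. Since 5 ≡ 5 (mod 8), (2 / 5) = -1. Now have (1 / 5).
(1 / 5) = 1. Collecting the sign factors: 1.

1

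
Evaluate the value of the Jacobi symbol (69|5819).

0

(69|5819)
  = (5819|69)    [QR: 69 ≡ 1 mod 4, sign kept]
  = (23|69)    [5819 ≡ 23 mod 69]
  = (69|23)    [QR: 69 ≡ 1 mod 4, sign kept]
  = (0|23)    [69 ≡ 0 mod 23]
  = 0    [numerator 0, gcd > 1]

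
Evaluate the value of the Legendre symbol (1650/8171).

(1650/8171)
  = -(825/8171)    [8171 ≡ 3 mod 8 ⇒ (2/8171) = -1]
  = -(8171/825)    [QR: 825 ≡ 1 mod 4, sign kept]
  = -(746/825)    [8171 ≡ 746 mod 825]
  = -(373/825)    [825 ≡ 1 mod 8 ⇒ (2/825) = +1]
  = -(825/373)    [QR: 373 ≡ 1 mod 4, sign kept]
  = -(79/373)    [825 ≡ 79 mod 373]
  = -(373/79)    [QR: 373 ≡ 1 mod 4, sign kept]
  = -(57/79)    [373 ≡ 57 mod 79]
  = -(79/57)    [QR: 57 ≡ 1 mod 4, sign kept]
  = -(22/57)    [79 ≡ 22 mod 57]
  = -(11/57)    [57 ≡ 1 mod 8 ⇒ (2/57) = +1]
  = -(57/11)    [QR: 57 ≡ 1 mod 4, sign kept]
  = -(2/11)    [57 ≡ 2 mod 11]
  = (1/11)    [11 ≡ 3 mod 8 ⇒ (2/11) = -1]
  = 1    [(1/11) = 1]

1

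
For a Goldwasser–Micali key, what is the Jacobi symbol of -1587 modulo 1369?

(-1587/1369)
  = (1151/1369)    [-1587 ≡ 1151 mod 1369]
  = (1369/1151)    [QR: 1369 ≡ 1 mod 4, sign kept]
  = (218/1151)    [1369 ≡ 218 mod 1151]
  = (109/1151)    [1151 ≡ 7 mod 8 ⇒ (2/1151) = +1]
  = (1151/109)    [QR: 109 ≡ 1 mod 4, sign kept]
  = (61/109)    [1151 ≡ 61 mod 109]
  = (109/61)    [QR: 61 ≡ 1 mod 4, sign kept]
  = (48/61)    [109 ≡ 48 mod 61]
  = (3/61)    [61 ≡ 5 mod 8 ⇒ (2/61)^4 = +1]
  = (61/3)    [QR: 61 ≡ 1 mod 4, sign kept]
  = (1/3)    [61 ≡ 1 mod 3]
  = 1    [(1/3) = 1]

1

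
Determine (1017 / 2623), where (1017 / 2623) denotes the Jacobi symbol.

-1

(1017 / 2623)
  = (2623 / 1017)    [QR: 1017 ≡ 1 mod 4, sign kept]
  = (589 / 1017)    [2623 ≡ 589 mod 1017]
  = (1017 / 589)    [QR: 589 ≡ 1 mod 4, sign kept]
  = (428 / 589)    [1017 ≡ 428 mod 589]
  = (107 / 589)    [589 ≡ 5 mod 8 ⇒ (2 / 589)^2 = +1]
  = (589 / 107)    [QR: 589 ≡ 1 mod 4, sign kept]
  = (54 / 107)    [589 ≡ 54 mod 107]
  = -(27 / 107)    [107 ≡ 3 mod 8 ⇒ (2 / 107) = -1]
  = (107 / 27)    [QR: both ≡ 3 mod 4, sign flips]
  = (26 / 27)    [107 ≡ 26 mod 27]
  = -(13 / 27)    [27 ≡ 3 mod 8 ⇒ (2 / 27) = -1]
  = -(27 / 13)    [QR: 13 ≡ 1 mod 4, sign kept]
  = -(1 / 13)    [27 ≡ 1 mod 13]
  = -1    [(1 / 13) = 1]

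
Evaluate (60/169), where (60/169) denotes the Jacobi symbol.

Factor out 2: 60 = 2^2·15. Since 169 ≡ 1 (mod 8), (2/169) = +1, and (2/169)^2 = +1. Now have (15/169).
169 ≡ 1 (mod 4), so quadratic reciprocity gives (15/169) = (169/15). Reduce: 169 ≡ 4 (mod 15). Now have (4/15).
Factor out 2: 4 = 2^2. Since 15 ≡ 7 (mod 8), (2/15) = +1, and (2/15)^2 = +1. Now have (1/15).
(1/15) = 1. Collecting the sign factors: 1.

1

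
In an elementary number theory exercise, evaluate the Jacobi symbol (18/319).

1

(18/319)
  = (9/319)    [319 ≡ 7 mod 8 ⇒ (2/319) = +1]
  = (319/9)    [QR: 9 ≡ 1 mod 4, sign kept]
  = (4/9)    [319 ≡ 4 mod 9]
  = (1/9)    [9 ≡ 1 mod 8 ⇒ (2/9)^2 = +1]
  = 1    [(1/9) = 1]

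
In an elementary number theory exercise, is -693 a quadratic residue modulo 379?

Reduce the numerator: -693 ≡ 65 (mod 379), so (-693/379) = (65/379).
65 ≡ 1 (mod 4), so quadratic reciprocity gives (65/379) = (379/65). Reduce: 379 ≡ 54 (mod 65). Now have (54/65).
Factor out 2: 54 = 2·27. Since 65 ≡ 1 (mod 8), (2/65) = +1. Now have (27/65).
65 ≡ 1 (mod 4), so quadratic reciprocity gives (27/65) = (65/27). Reduce: 65 ≡ 11 (mod 27). Now have (11/27).
Both 11 ≡ 3 and 27 ≡ 3 (mod 4), so reciprocity gives (11/27) = -(27/11). Reduce: 27 ≡ 5 (mod 11). Now have -(5/11).
5 ≡ 1 (mod 4), so quadratic reciprocity gives (5/11) = (11/5). Reduce: 11 ≡ 1 (mod 5). Now have -(1/5).
(1/5) = 1. Collecting the sign factors: -1.
The Legendre symbol is -1, so x^2 ≡ -693 (mod 379) has no solution.

no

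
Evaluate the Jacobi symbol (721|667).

1

Reduce the numerator: 721 ≡ 54 (mod 667), so (721|667) = (54|667).
Factor out 2: 54 = 2·27. Since 667 ≡ 3 (mod 8), (2|667) = -1. Now have -(27|667).
Both 27 ≡ 3 and 667 ≡ 3 (mod 4), so reciprocity gives (27|667) = -(667|27). Reduce: 667 ≡ 19 (mod 27). Now have (19|27).
Both 19 ≡ 3 and 27 ≡ 3 (mod 4), so reciprocity gives (19|27) = -(27|19). Reduce: 27 ≡ 8 (mod 19). Now have -(8|19).
Factor out 2: 8 = 2^3. Since 19 ≡ 3 (mod 8), (2|19) = -1, and (2|19)^3 = -1. Now have (1|19).
(1|19) = 1. Collecting the sign factors: 1.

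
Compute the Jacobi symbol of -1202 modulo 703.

1

Pull out -1: (-1202|703) = (-1|703)·(1202|703). Since 703 ≡ 3 (mod 4), (-1|703) = -1. Now have -(1202|703).
Reduce the numerator: 1202 ≡ 499 (mod 703), so (1202|703) = (499|703).
Both 499 ≡ 3 and 703 ≡ 3 (mod 4), so reciprocity gives (499|703) = -(703|499). Reduce: 703 ≡ 204 (mod 499). Now have (204|499).
Factor out 2: 204 = 2^2·51. Since 499 ≡ 3 (mod 8), (2|499) = -1, and (2|499)^2 = +1. Now have (51|499).
Both 51 ≡ 3 and 499 ≡ 3 (mod 4), so reciprocity gives (51|499) = -(499|51). Reduce: 499 ≡ 40 (mod 51). Now have -(40|51).
Factor out 2: 40 = 2^3·5. Since 51 ≡ 3 (mod 8), (2|51) = -1, and (2|51)^3 = -1. Now have (5|51).
5 ≡ 1 (mod 4), so quadratic reciprocity gives (5|51) = (51|5). Reduce: 51 ≡ 1 (mod 5). Now have (1|5).
(1|5) = 1. Collecting the sign factors: 1.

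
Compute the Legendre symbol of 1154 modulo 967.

Reduce the numerator: 1154 ≡ 187 (mod 967), so (1154/967) = (187/967).
Both 187 ≡ 3 and 967 ≡ 3 (mod 4), so reciprocity gives (187/967) = -(967/187). Reduce: 967 ≡ 32 (mod 187). Now have -(32/187).
Factor out 2: 32 = 2^5. Since 187 ≡ 3 (mod 8), (2/187) = -1, and (2/187)^5 = -1. Now have (1/187).
(1/187) = 1. Collecting the sign factors: 1.

1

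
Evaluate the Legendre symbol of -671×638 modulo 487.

-1

By multiplicativity, (-671·638/487) = (-671/487)·(638/487).
First factor (-671/487):
(-671/487)
  = (303/487)    [-671 ≡ 303 mod 487]
  = -(487/303)    [QR: both ≡ 3 mod 4, sign flips]
  = -(184/303)    [487 ≡ 184 mod 303]
  = -(23/303)    [303 ≡ 7 mod 8 ⇒ (2/303)^3 = +1]
  = (303/23)    [QR: both ≡ 3 mod 4, sign flips]
  = (4/23)    [303 ≡ 4 mod 23]
  = (1/23)    [23 ≡ 7 mod 8 ⇒ (2/23)^2 = +1]
  = 1    [(1/23) = 1]
Second factor (638/487):
(638/487)
  = (151/487)    [638 ≡ 151 mod 487]
  = -(487/151)    [QR: both ≡ 3 mod 4, sign flips]
  = -(34/151)    [487 ≡ 34 mod 151]
  = -(17/151)    [151 ≡ 7 mod 8 ⇒ (2/151) = +1]
  = -(151/17)    [QR: 17 ≡ 1 mod 4, sign kept]
  = -(15/17)    [151 ≡ 15 mod 17]
  = -(17/15)    [QR: 17 ≡ 1 mod 4, sign kept]
  = -(2/15)    [17 ≡ 2 mod 15]
  = -(1/15)    [15 ≡ 7 mod 8 ⇒ (2/15) = +1]
  = -1    [(1/15) = 1]
Product: (1)·(-1) = -1.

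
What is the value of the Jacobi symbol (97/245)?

97 ≡ 1 (mod 4), so quadratic reciprocity gives (97/245) = (245/97). Reduce: 245 ≡ 51 (mod 97). Now have (51/97).
97 ≡ 1 (mod 4), so quadratic reciprocity gives (51/97) = (97/51). Reduce: 97 ≡ 46 (mod 51). Now have (46/51).
Factor out 2: 46 = 2·23. Since 51 ≡ 3 (mod 8), (2/51) = -1. Now have -(23/51).
Both 23 ≡ 3 and 51 ≡ 3 (mod 4), so reciprocity gives (23/51) = -(51/23). Reduce: 51 ≡ 5 (mod 23). Now have (5/23).
5 ≡ 1 (mod 4), so quadratic reciprocity gives (5/23) = (23/5). Reduce: 23 ≡ 3 (mod 5). Now have (3/5).
5 ≡ 1 (mod 4), so quadratic reciprocity gives (3/5) = (5/3). Reduce: 5 ≡ 2 (mod 3). Now have (2/3).
Factor out 2: 2 = 2. Since 3 ≡ 3 (mod 8), (2/3) = -1. Now have -(1/3).
(1/3) = 1. Collecting the sign factors: -1.

-1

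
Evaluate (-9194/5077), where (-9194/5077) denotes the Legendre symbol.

Reduce the numerator: -9194 ≡ 960 (mod 5077), so (-9194/5077) = (960/5077).
Factor out 2: 960 = 2^6·15. Since 5077 ≡ 5 (mod 8), (2/5077) = -1, and (2/5077)^6 = +1. Now have (15/5077).
5077 ≡ 1 (mod 4), so quadratic reciprocity gives (15/5077) = (5077/15). Reduce: 5077 ≡ 7 (mod 15). Now have (7/15).
Both 7 ≡ 3 and 15 ≡ 3 (mod 4), so reciprocity gives (7/15) = -(15/7). Reduce: 15 ≡ 1 (mod 7). Now have -(1/7).
(1/7) = 1. Collecting the sign factors: -1.

-1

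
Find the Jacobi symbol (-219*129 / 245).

By multiplicativity, (-219·129 / 245) = (-219 / 245)·(129 / 245).
First factor (-219 / 245):
Reduce the numerator: -219 ≡ 26 (mod 245), so (-219 / 245) = (26 / 245).
Factor out 2: 26 = 2·13. Since 245 ≡ 5 (mod 8), (2 / 245) = -1. Now have -(13 / 245).
13 ≡ 1 (mod 4), so quadratic reciprocity gives (13 / 245) = (245 / 13). Reduce: 245 ≡ 11 (mod 13). Now have -(11 / 13).
13 ≡ 1 (mod 4), so quadratic reciprocity gives (11 / 13) = (13 / 11). Reduce: 13 ≡ 2 (mod 11). Now have -(2 / 11).
Factor out 2: 2 = 2. Since 11 ≡ 3 (mod 8), (2 / 11) = -1. Now have (1 / 11).
(1 / 11) = 1. Collecting the sign factors: 1.
Second factor (129 / 245):
129 ≡ 1 (mod 4), so quadratic reciprocity gives (129 / 245) = (245 / 129). Reduce: 245 ≡ 116 (mod 129). Now have (116 / 129).
Factor out 2: 116 = 2^2·29. Since 129 ≡ 1 (mod 8), (2 / 129) = +1, and (2 / 129)^2 = +1. Now have (29 / 129).
29 ≡ 1 (mod 4), so quadratic reciprocity gives (29 / 129) = (129 / 29). Reduce: 129 ≡ 13 (mod 29). Now have (13 / 29).
13 ≡ 1 (mod 4), so quadratic reciprocity gives (13 / 29) = (29 / 13). Reduce: 29 ≡ 3 (mod 13). Now have (3 / 13).
13 ≡ 1 (mod 4), so quadratic reciprocity gives (3 / 13) = (13 / 3). Reduce: 13 ≡ 1 (mod 3). Now have (1 / 3).
(1 / 3) = 1. Collecting the sign factors: 1.
Product: (1)·(1) = 1.

1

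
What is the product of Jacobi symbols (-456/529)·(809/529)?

By multiplicativity, (-456·809/529) = (-456/529)·(809/529).
First factor (-456/529):
Pull out -1: (-456/529) = (-1/529)·(456/529). Since 529 ≡ 1 (mod 4), (-1/529) = +1. Now have (456/529).
Factor out 2: 456 = 2^3·57. Since 529 ≡ 1 (mod 8), (2/529) = +1, and (2/529)^3 = +1. Now have (57/529).
57 ≡ 1 (mod 4), so quadratic reciprocity gives (57/529) = (529/57). Reduce: 529 ≡ 16 (mod 57). Now have (16/57).
Factor out 2: 16 = 2^4. Since 57 ≡ 1 (mod 8), (2/57) = +1, and (2/57)^4 = +1. Now have (1/57).
(1/57) = 1. Collecting the sign factors: 1.
Second factor (809/529):
Reduce the numerator: 809 ≡ 280 (mod 529), so (809/529) = (280/529).
Factor out 2: 280 = 2^3·35. Since 529 ≡ 1 (mod 8), (2/529) = +1, and (2/529)^3 = +1. Now have (35/529).
529 ≡ 1 (mod 4), so quadratic reciprocity gives (35/529) = (529/35). Reduce: 529 ≡ 4 (mod 35). Now have (4/35).
Factor out 2: 4 = 2^2. Since 35 ≡ 3 (mod 8), (2/35) = -1, and (2/35)^2 = +1. Now have (1/35).
(1/35) = 1. Collecting the sign factors: 1.
Product: (1)·(1) = 1.

1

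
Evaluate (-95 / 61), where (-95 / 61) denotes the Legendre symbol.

Reduce the numerator: -95 ≡ 27 (mod 61), so (-95 / 61) = (27 / 61).
61 ≡ 1 (mod 4), so quadratic reciprocity gives (27 / 61) = (61 / 27). Reduce: 61 ≡ 7 (mod 27). Now have (7 / 27).
Both 7 ≡ 3 and 27 ≡ 3 (mod 4), so reciprocity gives (7 / 27) = -(27 / 7). Reduce: 27 ≡ 6 (mod 7). Now have -(6 / 7).
Factor out 2: 6 = 2·3. Since 7 ≡ 7 (mod 8), (2 / 7) = +1. Now have -(3 / 7).
Both 3 ≡ 3 and 7 ≡ 3 (mod 4), so reciprocity gives (3 / 7) = -(7 / 3). Reduce: 7 ≡ 1 (mod 3). Now have (1 / 3).
(1 / 3) = 1. Collecting the sign factors: 1.

1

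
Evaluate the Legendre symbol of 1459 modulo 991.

1

(1459/991)
  = (468/991)    [1459 ≡ 468 mod 991]
  = (117/991)    [991 ≡ 7 mod 8 ⇒ (2/991)^2 = +1]
  = (991/117)    [QR: 117 ≡ 1 mod 4, sign kept]
  = (55/117)    [991 ≡ 55 mod 117]
  = (117/55)    [QR: 117 ≡ 1 mod 4, sign kept]
  = (7/55)    [117 ≡ 7 mod 55]
  = -(55/7)    [QR: both ≡ 3 mod 4, sign flips]
  = -(6/7)    [55 ≡ 6 mod 7]
  = -(3/7)    [7 ≡ 7 mod 8 ⇒ (2/7) = +1]
  = (7/3)    [QR: both ≡ 3 mod 4, sign flips]
  = (1/3)    [7 ≡ 1 mod 3]
  = 1    [(1/3) = 1]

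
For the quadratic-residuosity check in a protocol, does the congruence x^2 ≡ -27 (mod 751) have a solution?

Pull out -1: (-27/751) = (-1/751)·(27/751). Since 751 ≡ 3 (mod 4), (-1/751) = -1. Now have -(27/751).
Both 27 ≡ 3 and 751 ≡ 3 (mod 4), so reciprocity gives (27/751) = -(751/27). Reduce: 751 ≡ 22 (mod 27). Now have (22/27).
Factor out 2: 22 = 2·11. Since 27 ≡ 3 (mod 8), (2/27) = -1. Now have -(11/27).
Both 11 ≡ 3 and 27 ≡ 3 (mod 4), so reciprocity gives (11/27) = -(27/11). Reduce: 27 ≡ 5 (mod 11). Now have (5/11).
5 ≡ 1 (mod 4), so quadratic reciprocity gives (5/11) = (11/5). Reduce: 11 ≡ 1 (mod 5). Now have (1/5).
(1/5) = 1. Collecting the sign factors: 1.
(-27/751) = 1, and 751 is prime, so -27 is a quadratic residue mod 751.

yes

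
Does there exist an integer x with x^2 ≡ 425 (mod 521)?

425 ≡ 1 (mod 4), so quadratic reciprocity gives (425/521) = (521/425). Reduce: 521 ≡ 96 (mod 425). Now have (96/425).
Factor out 2: 96 = 2^5·3. Since 425 ≡ 1 (mod 8), (2/425) = +1, and (2/425)^5 = +1. Now have (3/425).
425 ≡ 1 (mod 4), so quadratic reciprocity gives (3/425) = (425/3). Reduce: 425 ≡ 2 (mod 3). Now have (2/3).
Factor out 2: 2 = 2. Since 3 ≡ 3 (mod 8), (2/3) = -1. Now have -(1/3).
(1/3) = 1. Collecting the sign factors: -1.
(425/521) = -1, and 521 is prime, so 425 is not a quadratic residue mod 521.

no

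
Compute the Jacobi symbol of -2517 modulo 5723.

Reduce the numerator: -2517 ≡ 3206 (mod 5723), so (-2517/5723) = (3206/5723).
Factor out 2: 3206 = 2·1603. Since 5723 ≡ 3 (mod 8), (2/5723) = -1. Now have -(1603/5723).
Both 1603 ≡ 3 and 5723 ≡ 3 (mod 4), so reciprocity gives (1603/5723) = -(5723/1603). Reduce: 5723 ≡ 914 (mod 1603). Now have (914/1603).
Factor out 2: 914 = 2·457. Since 1603 ≡ 3 (mod 8), (2/1603) = -1. Now have -(457/1603).
457 ≡ 1 (mod 4), so quadratic reciprocity gives (457/1603) = (1603/457). Reduce: 1603 ≡ 232 (mod 457). Now have -(232/457).
Factor out 2: 232 = 2^3·29. Since 457 ≡ 1 (mod 8), (2/457) = +1, and (2/457)^3 = +1. Now have -(29/457).
29 ≡ 1 (mod 4), so quadratic reciprocity gives (29/457) = (457/29). Reduce: 457 ≡ 22 (mod 29). Now have -(22/29).
Factor out 2: 22 = 2·11. Since 29 ≡ 5 (mod 8), (2/29) = -1. Now have (11/29).
29 ≡ 1 (mod 4), so quadratic reciprocity gives (11/29) = (29/11). Reduce: 29 ≡ 7 (mod 11). Now have (7/11).
Both 7 ≡ 3 and 11 ≡ 3 (mod 4), so reciprocity gives (7/11) = -(11/7). Reduce: 11 ≡ 4 (mod 7). Now have -(4/7).
Factor out 2: 4 = 2^2. Since 7 ≡ 7 (mod 8), (2/7) = +1, and (2/7)^2 = +1. Now have -(1/7).
(1/7) = 1. Collecting the sign factors: -1.

-1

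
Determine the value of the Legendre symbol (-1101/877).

-1

Reduce the numerator: -1101 ≡ 653 (mod 877), so (-1101/877) = (653/877).
653 ≡ 1 (mod 4), so quadratic reciprocity gives (653/877) = (877/653). Reduce: 877 ≡ 224 (mod 653). Now have (224/653).
Factor out 2: 224 = 2^5·7. Since 653 ≡ 5 (mod 8), (2/653) = -1, and (2/653)^5 = -1. Now have -(7/653).
653 ≡ 1 (mod 4), so quadratic reciprocity gives (7/653) = (653/7). Reduce: 653 ≡ 2 (mod 7). Now have -(2/7).
Factor out 2: 2 = 2. Since 7 ≡ 7 (mod 8), (2/7) = +1. Now have -(1/7).
(1/7) = 1. Collecting the sign factors: -1.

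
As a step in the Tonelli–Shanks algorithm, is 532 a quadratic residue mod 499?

yes

Reduce the numerator: 532 ≡ 33 (mod 499), so (532/499) = (33/499).
33 ≡ 1 (mod 4), so quadratic reciprocity gives (33/499) = (499/33). Reduce: 499 ≡ 4 (mod 33). Now have (4/33).
Factor out 2: 4 = 2^2. Since 33 ≡ 1 (mod 8), (2/33) = +1, and (2/33)^2 = +1. Now have (1/33).
(1/33) = 1. Collecting the sign factors: 1.
(532/499) = 1, and 499 is prime, so 532 is a quadratic residue mod 499.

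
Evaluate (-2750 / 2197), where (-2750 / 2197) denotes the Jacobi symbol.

-1

(-2750 / 2197)
  = (1644 / 2197)    [-2750 ≡ 1644 mod 2197]
  = (411 / 2197)    [2197 ≡ 5 mod 8 ⇒ (2 / 2197)^2 = +1]
  = (2197 / 411)    [QR: 2197 ≡ 1 mod 4, sign kept]
  = (142 / 411)    [2197 ≡ 142 mod 411]
  = -(71 / 411)    [411 ≡ 3 mod 8 ⇒ (2 / 411) = -1]
  = (411 / 71)    [QR: both ≡ 3 mod 4, sign flips]
  = (56 / 71)    [411 ≡ 56 mod 71]
  = (7 / 71)    [71 ≡ 7 mod 8 ⇒ (2 / 71)^3 = +1]
  = -(71 / 7)    [QR: both ≡ 3 mod 4, sign flips]
  = -(1 / 7)    [71 ≡ 1 mod 7]
  = -1    [(1 / 7) = 1]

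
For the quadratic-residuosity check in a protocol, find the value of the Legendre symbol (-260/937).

Reduce the numerator: -260 ≡ 677 (mod 937), so (-260/937) = (677/937).
677 ≡ 1 (mod 4), so quadratic reciprocity gives (677/937) = (937/677). Reduce: 937 ≡ 260 (mod 677). Now have (260/677).
Factor out 2: 260 = 2^2·65. Since 677 ≡ 5 (mod 8), (2/677) = -1, and (2/677)^2 = +1. Now have (65/677).
65 ≡ 1 (mod 4), so quadratic reciprocity gives (65/677) = (677/65). Reduce: 677 ≡ 27 (mod 65). Now have (27/65).
65 ≡ 1 (mod 4), so quadratic reciprocity gives (27/65) = (65/27). Reduce: 65 ≡ 11 (mod 27). Now have (11/27).
Both 11 ≡ 3 and 27 ≡ 3 (mod 4), so reciprocity gives (11/27) = -(27/11). Reduce: 27 ≡ 5 (mod 11). Now have -(5/11).
5 ≡ 1 (mod 4), so quadratic reciprocity gives (5/11) = (11/5). Reduce: 11 ≡ 1 (mod 5). Now have -(1/5).
(1/5) = 1. Collecting the sign factors: -1.

-1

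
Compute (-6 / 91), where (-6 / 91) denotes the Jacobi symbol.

(-6 / 91)
  = (85 / 91)    [-6 ≡ 85 mod 91]
  = (91 / 85)    [QR: 85 ≡ 1 mod 4, sign kept]
  = (6 / 85)    [91 ≡ 6 mod 85]
  = -(3 / 85)    [85 ≡ 5 mod 8 ⇒ (2 / 85) = -1]
  = -(85 / 3)    [QR: 85 ≡ 1 mod 4, sign kept]
  = -(1 / 3)    [85 ≡ 1 mod 3]
  = -1    [(1 / 3) = 1]

-1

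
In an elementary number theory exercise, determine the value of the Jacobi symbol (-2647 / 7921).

(-2647 / 7921)
  = (2647 / 7921)    [7921 ≡ 1 mod 4 ⇒ (-1 / 7921) = +1]
  = (7921 / 2647)    [QR: 7921 ≡ 1 mod 4, sign kept]
  = (2627 / 2647)    [7921 ≡ 2627 mod 2647]
  = -(2647 / 2627)    [QR: both ≡ 3 mod 4, sign flips]
  = -(20 / 2627)    [2647 ≡ 20 mod 2627]
  = -(5 / 2627)    [2627 ≡ 3 mod 8 ⇒ (2 / 2627)^2 = +1]
  = -(2627 / 5)    [QR: 5 ≡ 1 mod 4, sign kept]
  = -(2 / 5)    [2627 ≡ 2 mod 5]
  = (1 / 5)    [5 ≡ 5 mod 8 ⇒ (2 / 5) = -1]
  = 1    [(1 / 5) = 1]

1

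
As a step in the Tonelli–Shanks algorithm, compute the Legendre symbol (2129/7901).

1

2129 ≡ 1 (mod 4), so quadratic reciprocity gives (2129/7901) = (7901/2129). Reduce: 7901 ≡ 1514 (mod 2129). Now have (1514/2129).
Factor out 2: 1514 = 2·757. Since 2129 ≡ 1 (mod 8), (2/2129) = +1. Now have (757/2129).
757 ≡ 1 (mod 4), so quadratic reciprocity gives (757/2129) = (2129/757). Reduce: 2129 ≡ 615 (mod 757). Now have (615/757).
757 ≡ 1 (mod 4), so quadratic reciprocity gives (615/757) = (757/615). Reduce: 757 ≡ 142 (mod 615). Now have (142/615).
Factor out 2: 142 = 2·71. Since 615 ≡ 7 (mod 8), (2/615) = +1. Now have (71/615).
Both 71 ≡ 3 and 615 ≡ 3 (mod 4), so reciprocity gives (71/615) = -(615/71). Reduce: 615 ≡ 47 (mod 71). Now have -(47/71).
Both 47 ≡ 3 and 71 ≡ 3 (mod 4), so reciprocity gives (47/71) = -(71/47). Reduce: 71 ≡ 24 (mod 47). Now have (24/47).
Factor out 2: 24 = 2^3·3. Since 47 ≡ 7 (mod 8), (2/47) = +1, and (2/47)^3 = +1. Now have (3/47).
Both 3 ≡ 3 and 47 ≡ 3 (mod 4), so reciprocity gives (3/47) = -(47/3). Reduce: 47 ≡ 2 (mod 3). Now have -(2/3).
Factor out 2: 2 = 2. Since 3 ≡ 3 (mod 8), (2/3) = -1. Now have (1/3).
(1/3) = 1. Collecting the sign factors: 1.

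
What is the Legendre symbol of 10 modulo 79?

Factor out 2: 10 = 2·5. Since 79 ≡ 7 (mod 8), (2/79) = +1. Now have (5/79).
5 ≡ 1 (mod 4), so quadratic reciprocity gives (5/79) = (79/5). Reduce: 79 ≡ 4 (mod 5). Now have (4/5).
Factor out 2: 4 = 2^2. Since 5 ≡ 5 (mod 8), (2/5) = -1, and (2/5)^2 = +1. Now have (1/5).
(1/5) = 1. Collecting the sign factors: 1.

1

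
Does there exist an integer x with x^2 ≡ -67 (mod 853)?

yes

Reduce the numerator: -67 ≡ 786 (mod 853), so (-67/853) = (786/853).
Factor out 2: 786 = 2·393. Since 853 ≡ 5 (mod 8), (2/853) = -1. Now have -(393/853).
393 ≡ 1 (mod 4), so quadratic reciprocity gives (393/853) = (853/393). Reduce: 853 ≡ 67 (mod 393). Now have -(67/393).
393 ≡ 1 (mod 4), so quadratic reciprocity gives (67/393) = (393/67). Reduce: 393 ≡ 58 (mod 67). Now have -(58/67).
Factor out 2: 58 = 2·29. Since 67 ≡ 3 (mod 8), (2/67) = -1. Now have (29/67).
29 ≡ 1 (mod 4), so quadratic reciprocity gives (29/67) = (67/29). Reduce: 67 ≡ 9 (mod 29). Now have (9/29).
9 ≡ 1 (mod 4), so quadratic reciprocity gives (9/29) = (29/9). Reduce: 29 ≡ 2 (mod 9). Now have (2/9).
Factor out 2: 2 = 2. Since 9 ≡ 1 (mod 8), (2/9) = +1. Now have (1/9).
(1/9) = 1. Collecting the sign factors: 1.
The Legendre symbol is 1, so x^2 ≡ -67 (mod 853) has solution.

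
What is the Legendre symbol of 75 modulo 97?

1

(75/97)
  = (97/75)    [QR: 97 ≡ 1 mod 4, sign kept]
  = (22/75)    [97 ≡ 22 mod 75]
  = -(11/75)    [75 ≡ 3 mod 8 ⇒ (2/75) = -1]
  = (75/11)    [QR: both ≡ 3 mod 4, sign flips]
  = (9/11)    [75 ≡ 9 mod 11]
  = (11/9)    [QR: 9 ≡ 1 mod 4, sign kept]
  = (2/9)    [11 ≡ 2 mod 9]
  = (1/9)    [9 ≡ 1 mod 8 ⇒ (2/9) = +1]
  = 1    [(1/9) = 1]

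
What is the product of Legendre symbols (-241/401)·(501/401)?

By multiplicativity, (-241·501/401) = (-241/401)·(501/401).
First factor (-241/401):
(-241/401)
  = (160/401)    [-241 ≡ 160 mod 401]
  = (5/401)    [401 ≡ 1 mod 8 ⇒ (2/401)^5 = +1]
  = (401/5)    [QR: 5 ≡ 1 mod 4, sign kept]
  = (1/5)    [401 ≡ 1 mod 5]
  = 1    [(1/5) = 1]
Second factor (501/401):
(501/401)
  = (100/401)    [501 ≡ 100 mod 401]
  = (25/401)    [401 ≡ 1 mod 8 ⇒ (2/401)^2 = +1]
  = (401/25)    [QR: 25 ≡ 1 mod 4, sign kept]
  = (1/25)    [401 ≡ 1 mod 25]
  = 1    [(1/25) = 1]
Product: (1)·(1) = 1.

1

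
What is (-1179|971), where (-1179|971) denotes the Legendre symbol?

-1

(-1179|971)
  = -(1179|971)    [971 ≡ 3 mod 4 ⇒ (-1|971) = -1]
  = -(208|971)    [1179 ≡ 208 mod 971]
  = -(13|971)    [971 ≡ 3 mod 8 ⇒ (2|971)^4 = +1]
  = -(971|13)    [QR: 13 ≡ 1 mod 4, sign kept]
  = -(9|13)    [971 ≡ 9 mod 13]
  = -(13|9)    [QR: 9 ≡ 1 mod 4, sign kept]
  = -(4|9)    [13 ≡ 4 mod 9]
  = -(1|9)    [9 ≡ 1 mod 8 ⇒ (2|9)^2 = +1]
  = -1    [(1|9) = 1]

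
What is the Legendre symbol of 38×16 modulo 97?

-1

By multiplicativity, (38·16/97) = (38/97)·(16/97).
First factor (38/97):
Factor out 2: 38 = 2·19. Since 97 ≡ 1 (mod 8), (2/97) = +1. Now have (19/97).
97 ≡ 1 (mod 4), so quadratic reciprocity gives (19/97) = (97/19). Reduce: 97 ≡ 2 (mod 19). Now have (2/19).
Factor out 2: 2 = 2. Since 19 ≡ 3 (mod 8), (2/19) = -1. Now have -(1/19).
(1/19) = 1. Collecting the sign factors: -1.
Second factor (16/97):
Factor out 2: 16 = 2^4. Since 97 ≡ 1 (mod 8), (2/97) = +1, and (2/97)^4 = +1. Now have (1/97).
(1/97) = 1. Collecting the sign factors: 1.
Product: (-1)·(1) = -1.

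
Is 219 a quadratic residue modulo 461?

no

(219/461)
  = (461/219)    [QR: 461 ≡ 1 mod 4, sign kept]
  = (23/219)    [461 ≡ 23 mod 219]
  = -(219/23)    [QR: both ≡ 3 mod 4, sign flips]
  = -(12/23)    [219 ≡ 12 mod 23]
  = -(3/23)    [23 ≡ 7 mod 8 ⇒ (2/23)^2 = +1]
  = (23/3)    [QR: both ≡ 3 mod 4, sign flips]
  = (2/3)    [23 ≡ 2 mod 3]
  = -(1/3)    [3 ≡ 3 mod 8 ⇒ (2/3) = -1]
  = -1    [(1/3) = 1]
The Legendre symbol is -1, so x^2 ≡ 219 (mod 461) has no solution.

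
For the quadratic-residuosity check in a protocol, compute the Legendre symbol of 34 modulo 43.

-1

Factor out 2: 34 = 2·17. Since 43 ≡ 3 (mod 8), (2 / 43) = -1. Now have -(17 / 43).
17 ≡ 1 (mod 4), so quadratic reciprocity gives (17 / 43) = (43 / 17). Reduce: 43 ≡ 9 (mod 17). Now have -(9 / 17).
9 ≡ 1 (mod 4), so quadratic reciprocity gives (9 / 17) = (17 / 9). Reduce: 17 ≡ 8 (mod 9). Now have -(8 / 9).
Factor out 2: 8 = 2^3. Since 9 ≡ 1 (mod 8), (2 / 9) = +1, and (2 / 9)^3 = +1. Now have -(1 / 9).
(1 / 9) = 1. Collecting the sign factors: -1.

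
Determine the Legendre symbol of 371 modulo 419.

-1

(371|419)
  = -(419|371)    [QR: both ≡ 3 mod 4, sign flips]
  = -(48|371)    [419 ≡ 48 mod 371]
  = -(3|371)    [371 ≡ 3 mod 8 ⇒ (2|371)^4 = +1]
  = (371|3)    [QR: both ≡ 3 mod 4, sign flips]
  = (2|3)    [371 ≡ 2 mod 3]
  = -(1|3)    [3 ≡ 3 mod 8 ⇒ (2|3) = -1]
  = -1    [(1|3) = 1]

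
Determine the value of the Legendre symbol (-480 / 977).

1

(-480 / 977)
  = (480 / 977)    [977 ≡ 1 mod 4 ⇒ (-1 / 977) = +1]
  = (15 / 977)    [977 ≡ 1 mod 8 ⇒ (2 / 977)^5 = +1]
  = (977 / 15)    [QR: 977 ≡ 1 mod 4, sign kept]
  = (2 / 15)    [977 ≡ 2 mod 15]
  = (1 / 15)    [15 ≡ 7 mod 8 ⇒ (2 / 15) = +1]
  = 1    [(1 / 15) = 1]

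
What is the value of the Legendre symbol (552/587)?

1

Factor out 2: 552 = 2^3·69. Since 587 ≡ 3 (mod 8), (2/587) = -1, and (2/587)^3 = -1. Now have -(69/587).
69 ≡ 1 (mod 4), so quadratic reciprocity gives (69/587) = (587/69). Reduce: 587 ≡ 35 (mod 69). Now have -(35/69).
69 ≡ 1 (mod 4), so quadratic reciprocity gives (35/69) = (69/35). Reduce: 69 ≡ 34 (mod 35). Now have -(34/35).
Factor out 2: 34 = 2·17. Since 35 ≡ 3 (mod 8), (2/35) = -1. Now have (17/35).
17 ≡ 1 (mod 4), so quadratic reciprocity gives (17/35) = (35/17). Reduce: 35 ≡ 1 (mod 17). Now have (1/17).
(1/17) = 1. Collecting the sign factors: 1.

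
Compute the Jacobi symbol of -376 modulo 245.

1

(-376/245)
  = (376/245)    [245 ≡ 1 mod 4 ⇒ (-1/245) = +1]
  = (131/245)    [376 ≡ 131 mod 245]
  = (245/131)    [QR: 245 ≡ 1 mod 4, sign kept]
  = (114/131)    [245 ≡ 114 mod 131]
  = -(57/131)    [131 ≡ 3 mod 8 ⇒ (2/131) = -1]
  = -(131/57)    [QR: 57 ≡ 1 mod 4, sign kept]
  = -(17/57)    [131 ≡ 17 mod 57]
  = -(57/17)    [QR: 17 ≡ 1 mod 4, sign kept]
  = -(6/17)    [57 ≡ 6 mod 17]
  = -(3/17)    [17 ≡ 1 mod 8 ⇒ (2/17) = +1]
  = -(17/3)    [QR: 17 ≡ 1 mod 4, sign kept]
  = -(2/3)    [17 ≡ 2 mod 3]
  = (1/3)    [3 ≡ 3 mod 8 ⇒ (2/3) = -1]
  = 1    [(1/3) = 1]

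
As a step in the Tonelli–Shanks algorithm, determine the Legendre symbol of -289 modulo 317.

Reduce the numerator: -289 ≡ 28 (mod 317), so (-289/317) = (28/317).
Factor out 2: 28 = 2^2·7. Since 317 ≡ 5 (mod 8), (2/317) = -1, and (2/317)^2 = +1. Now have (7/317).
317 ≡ 1 (mod 4), so quadratic reciprocity gives (7/317) = (317/7). Reduce: 317 ≡ 2 (mod 7). Now have (2/7).
Factor out 2: 2 = 2. Since 7 ≡ 7 (mod 8), (2/7) = +1. Now have (1/7).
(1/7) = 1. Collecting the sign factors: 1.

1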